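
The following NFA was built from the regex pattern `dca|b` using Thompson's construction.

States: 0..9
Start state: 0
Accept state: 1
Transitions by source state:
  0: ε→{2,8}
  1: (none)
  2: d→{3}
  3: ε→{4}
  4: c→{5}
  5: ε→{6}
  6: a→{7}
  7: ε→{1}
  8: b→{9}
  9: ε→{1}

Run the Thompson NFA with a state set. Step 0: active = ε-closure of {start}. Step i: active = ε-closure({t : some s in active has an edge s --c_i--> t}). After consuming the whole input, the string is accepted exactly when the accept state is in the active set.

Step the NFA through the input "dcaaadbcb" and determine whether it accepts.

Answer: REJECT

Steps:
initial (ε-close {0}): {0,2,8}
'd' @ 1: {3,4}
'c' @ 2: {5,6}
'a' @ 3: {1,7}  (accept∈set)
'a' @ 4: {}  — state set empty
rest 'adbcb' ignored (set empty)
after full input: {}  (accept=1 not in)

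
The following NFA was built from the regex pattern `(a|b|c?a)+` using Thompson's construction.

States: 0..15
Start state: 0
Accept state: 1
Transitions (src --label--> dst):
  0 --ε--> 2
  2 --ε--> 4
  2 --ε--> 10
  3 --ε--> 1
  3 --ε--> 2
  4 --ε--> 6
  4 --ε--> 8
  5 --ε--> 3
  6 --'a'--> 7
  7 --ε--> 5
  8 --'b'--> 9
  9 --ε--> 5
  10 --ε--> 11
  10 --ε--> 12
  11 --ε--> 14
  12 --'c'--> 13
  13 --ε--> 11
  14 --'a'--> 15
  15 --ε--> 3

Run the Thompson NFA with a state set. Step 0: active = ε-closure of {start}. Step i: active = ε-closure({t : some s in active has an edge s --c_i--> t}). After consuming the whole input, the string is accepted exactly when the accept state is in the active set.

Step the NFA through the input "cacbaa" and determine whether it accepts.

Answer: REJECT

Steps:
S₀ = ε-closure({0}) = {0,2,4,6,8,10,11,12,14}
'c' @ 1: {11,13,14}
'a' @ 2: {1,2,3,4,6,8,10,11,12,14,15}  [accepting]
'c' @ 3: {11,13,14}
'b' @ 4: {}  — state set empty
rest 'aa' ignored (set empty)
final: {}; accept 1 not in set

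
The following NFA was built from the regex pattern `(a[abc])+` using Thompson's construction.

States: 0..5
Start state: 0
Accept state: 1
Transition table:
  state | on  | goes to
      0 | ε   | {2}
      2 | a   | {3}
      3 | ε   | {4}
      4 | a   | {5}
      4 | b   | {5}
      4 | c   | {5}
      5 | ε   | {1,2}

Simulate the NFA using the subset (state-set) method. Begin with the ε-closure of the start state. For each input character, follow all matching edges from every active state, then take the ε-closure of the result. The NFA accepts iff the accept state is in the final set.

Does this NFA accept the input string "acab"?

start: ε-closure({0}) = {0,2}
'a' @ 1: {3,4}
'c' @ 2: {1,2,5}  ✓accept
'a' @ 3: {3,4}
'b' @ 4: {1,2,5}  ✓accept
end set {1,2,5} — state 1 in

Answer: ACCEPT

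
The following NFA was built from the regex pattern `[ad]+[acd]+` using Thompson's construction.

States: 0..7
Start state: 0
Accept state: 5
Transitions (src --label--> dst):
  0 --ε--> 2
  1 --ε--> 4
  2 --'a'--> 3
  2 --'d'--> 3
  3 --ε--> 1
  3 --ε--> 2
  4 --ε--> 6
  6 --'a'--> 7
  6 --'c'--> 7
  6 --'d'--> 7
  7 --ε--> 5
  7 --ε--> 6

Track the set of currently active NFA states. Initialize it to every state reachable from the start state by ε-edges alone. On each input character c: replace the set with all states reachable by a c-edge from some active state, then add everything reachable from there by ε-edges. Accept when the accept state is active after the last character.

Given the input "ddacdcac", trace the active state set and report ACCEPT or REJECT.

Answer: ACCEPT

Derivation:
initial (ε-close {0}): {0,2}
'd' @ 1: {1,2,3,4,6}
'd' @ 2: {1,2,3,4,5,6,7}  ✓accept
'a' @ 3: {1,2,3,4,5,6,7}  ✓accept
'c' @ 4: {5,6,7}  ✓accept
'd' @ 5: {5,6,7}  ✓accept
'c' @ 6: {5,6,7}  ✓accept
'a' @ 7: {5,6,7}  ✓accept
'c' @ 8: {5,6,7}  ✓accept
end set {5,6,7} — state 5 in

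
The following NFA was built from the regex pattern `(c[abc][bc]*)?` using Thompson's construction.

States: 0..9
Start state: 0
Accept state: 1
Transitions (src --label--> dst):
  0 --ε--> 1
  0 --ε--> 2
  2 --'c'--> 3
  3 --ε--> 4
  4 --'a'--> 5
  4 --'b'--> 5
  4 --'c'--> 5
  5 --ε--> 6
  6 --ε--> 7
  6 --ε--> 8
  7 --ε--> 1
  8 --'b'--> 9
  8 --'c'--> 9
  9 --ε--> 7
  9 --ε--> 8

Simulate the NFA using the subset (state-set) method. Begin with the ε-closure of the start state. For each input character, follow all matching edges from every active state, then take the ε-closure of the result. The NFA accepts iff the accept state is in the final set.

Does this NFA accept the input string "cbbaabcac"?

initial (ε-close {0}): {0,1,2}
'c' @ 1: {3,4}
'b' @ 2: {1,5,6,7,8}  (accept∈set)
'b' @ 3: {1,7,8,9}  (accept∈set)
'a' @ 4: {}  — state set empty
rest 'abcac' ignored (set empty)
after full input: {}  (accept=1 not in)

Answer: REJECT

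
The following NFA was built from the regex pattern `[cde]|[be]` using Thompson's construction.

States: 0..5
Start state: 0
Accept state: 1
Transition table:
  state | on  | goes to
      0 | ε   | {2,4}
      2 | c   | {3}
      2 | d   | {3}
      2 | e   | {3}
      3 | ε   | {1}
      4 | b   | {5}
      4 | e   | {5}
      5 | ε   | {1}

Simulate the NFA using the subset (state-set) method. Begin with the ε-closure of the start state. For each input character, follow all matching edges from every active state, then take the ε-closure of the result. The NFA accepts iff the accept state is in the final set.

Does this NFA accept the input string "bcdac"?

initial (ε-close {0}): {0,2,4}
'b' @ 1: {1,5}  ✓accept
'c' @ 2: {}  — dead — no transitions
rest 'dac' ignored (set empty)
end set {} — state 1 not in

Answer: REJECT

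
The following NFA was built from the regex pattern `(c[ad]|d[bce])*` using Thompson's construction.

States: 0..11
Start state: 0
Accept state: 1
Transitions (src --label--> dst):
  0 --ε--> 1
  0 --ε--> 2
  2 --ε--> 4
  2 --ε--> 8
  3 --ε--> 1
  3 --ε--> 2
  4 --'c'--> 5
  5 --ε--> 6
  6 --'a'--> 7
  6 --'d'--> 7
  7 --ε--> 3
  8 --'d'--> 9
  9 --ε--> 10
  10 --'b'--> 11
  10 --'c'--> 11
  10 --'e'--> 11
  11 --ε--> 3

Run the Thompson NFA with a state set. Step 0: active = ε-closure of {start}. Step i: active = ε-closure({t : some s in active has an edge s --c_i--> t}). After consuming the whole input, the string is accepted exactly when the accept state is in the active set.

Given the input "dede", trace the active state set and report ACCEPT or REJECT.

start: ε-closure({0}) = {0,1,2,4,8}
'd' @ 1: {9,10}
'e' @ 2: {1,2,3,4,8,11}  (accept∈set)
'd' @ 3: {9,10}
'e' @ 4: {1,2,3,4,8,11}  (accept∈set)
after full input: {1,2,3,4,8,11}  (accept=1 in)

Answer: ACCEPT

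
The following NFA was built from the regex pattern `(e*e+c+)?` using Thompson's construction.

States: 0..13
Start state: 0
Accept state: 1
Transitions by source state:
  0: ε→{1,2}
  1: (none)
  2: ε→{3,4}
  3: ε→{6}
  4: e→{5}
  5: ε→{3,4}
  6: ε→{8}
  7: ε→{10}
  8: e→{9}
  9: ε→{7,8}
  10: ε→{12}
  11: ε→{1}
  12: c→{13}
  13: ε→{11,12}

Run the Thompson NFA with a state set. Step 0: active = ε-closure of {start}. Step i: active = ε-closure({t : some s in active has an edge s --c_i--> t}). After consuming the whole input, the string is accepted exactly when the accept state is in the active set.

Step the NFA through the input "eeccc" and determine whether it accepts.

Answer: ACCEPT

Derivation:
start: ε-closure({0}) = {0,1,2,3,4,6,8}
'e' @ 1: {3,4,5,6,7,8,9,10,12}
'e' @ 2: {3,4,5,6,7,8,9,10,12}
'c' @ 3: {1,11,12,13}  [accepting]
'c' @ 4: {1,11,12,13}  [accepting]
'c' @ 5: {1,11,12,13}  [accepting]
after full input: {1,11,12,13}  (accept=1 in)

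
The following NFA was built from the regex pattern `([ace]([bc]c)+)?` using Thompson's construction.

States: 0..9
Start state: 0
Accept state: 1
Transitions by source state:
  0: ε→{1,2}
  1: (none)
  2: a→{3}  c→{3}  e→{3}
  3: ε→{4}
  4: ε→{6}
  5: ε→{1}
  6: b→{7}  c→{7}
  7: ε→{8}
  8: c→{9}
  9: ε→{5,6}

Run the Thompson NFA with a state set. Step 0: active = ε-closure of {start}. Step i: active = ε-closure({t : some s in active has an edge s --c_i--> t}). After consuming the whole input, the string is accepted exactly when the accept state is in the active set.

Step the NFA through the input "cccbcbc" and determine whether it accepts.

Answer: ACCEPT

Derivation:
initial (ε-close {0}): {0,1,2}
'c' @ 1: {3,4,6}
'c' @ 2: {7,8}
'c' @ 3: {1,5,6,9}  (accept∈set)
'b' @ 4: {7,8}
'c' @ 5: {1,5,6,9}  (accept∈set)
'b' @ 6: {7,8}
'c' @ 7: {1,5,6,9}  (accept∈set)
after full input: {1,5,6,9}  (accept=1 in)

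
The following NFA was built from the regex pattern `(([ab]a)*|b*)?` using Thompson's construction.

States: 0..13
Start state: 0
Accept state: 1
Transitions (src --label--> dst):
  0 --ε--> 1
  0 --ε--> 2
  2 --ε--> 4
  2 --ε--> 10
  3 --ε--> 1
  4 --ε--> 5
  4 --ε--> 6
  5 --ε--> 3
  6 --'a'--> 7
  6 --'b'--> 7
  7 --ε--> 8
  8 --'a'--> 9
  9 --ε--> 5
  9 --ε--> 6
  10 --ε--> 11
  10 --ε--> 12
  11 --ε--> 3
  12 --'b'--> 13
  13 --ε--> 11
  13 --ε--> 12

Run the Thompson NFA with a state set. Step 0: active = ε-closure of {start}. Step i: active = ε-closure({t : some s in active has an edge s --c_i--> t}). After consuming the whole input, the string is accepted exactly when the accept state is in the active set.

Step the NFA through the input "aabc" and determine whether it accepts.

S₀ = ε-closure({0}) = {0,1,2,3,4,5,6,10,11,12}
'a' @ 1: {7,8}
'a' @ 2: {1,3,5,6,9}  ✓accept
'b' @ 3: {7,8}
'c' @ 4: {}  — dead — no transitions
after full input: {}  (accept=1 not in)

Answer: REJECT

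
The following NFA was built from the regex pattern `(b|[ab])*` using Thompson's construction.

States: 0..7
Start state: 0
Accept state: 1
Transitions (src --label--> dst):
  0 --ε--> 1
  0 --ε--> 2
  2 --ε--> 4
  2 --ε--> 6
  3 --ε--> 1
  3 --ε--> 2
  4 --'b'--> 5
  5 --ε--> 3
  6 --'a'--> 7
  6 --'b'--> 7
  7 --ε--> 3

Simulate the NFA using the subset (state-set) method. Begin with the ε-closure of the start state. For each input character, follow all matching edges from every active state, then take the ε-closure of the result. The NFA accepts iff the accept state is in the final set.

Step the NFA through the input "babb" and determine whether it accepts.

Answer: ACCEPT

Derivation:
initial (ε-close {0}): {0,1,2,4,6}
'b' @ 1: {1,2,3,4,5,6,7}  [accepting]
'a' @ 2: {1,2,3,4,6,7}  [accepting]
'b' @ 3: {1,2,3,4,5,6,7}  [accepting]
'b' @ 4: {1,2,3,4,5,6,7}  [accepting]
final: {1,2,3,4,5,6,7}; accept 1 in set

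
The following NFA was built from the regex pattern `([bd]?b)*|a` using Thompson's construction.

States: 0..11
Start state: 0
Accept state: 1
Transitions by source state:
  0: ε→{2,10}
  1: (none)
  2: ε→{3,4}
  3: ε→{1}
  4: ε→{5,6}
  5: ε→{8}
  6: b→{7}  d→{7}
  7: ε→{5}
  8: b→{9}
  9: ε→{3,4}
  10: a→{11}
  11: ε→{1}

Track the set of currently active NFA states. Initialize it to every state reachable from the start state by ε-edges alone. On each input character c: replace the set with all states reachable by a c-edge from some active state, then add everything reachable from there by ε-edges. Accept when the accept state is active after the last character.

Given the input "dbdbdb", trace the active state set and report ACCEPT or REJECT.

Answer: ACCEPT

Steps:
start: ε-closure({0}) = {0,1,2,3,4,5,6,8,10}
'd' @ 1: {5,7,8}
'b' @ 2: {1,3,4,5,6,8,9}  (accept∈set)
'd' @ 3: {5,7,8}
'b' @ 4: {1,3,4,5,6,8,9}  (accept∈set)
'd' @ 5: {5,7,8}
'b' @ 6: {1,3,4,5,6,8,9}  (accept∈set)
end set {1,3,4,5,6,8,9} — state 1 in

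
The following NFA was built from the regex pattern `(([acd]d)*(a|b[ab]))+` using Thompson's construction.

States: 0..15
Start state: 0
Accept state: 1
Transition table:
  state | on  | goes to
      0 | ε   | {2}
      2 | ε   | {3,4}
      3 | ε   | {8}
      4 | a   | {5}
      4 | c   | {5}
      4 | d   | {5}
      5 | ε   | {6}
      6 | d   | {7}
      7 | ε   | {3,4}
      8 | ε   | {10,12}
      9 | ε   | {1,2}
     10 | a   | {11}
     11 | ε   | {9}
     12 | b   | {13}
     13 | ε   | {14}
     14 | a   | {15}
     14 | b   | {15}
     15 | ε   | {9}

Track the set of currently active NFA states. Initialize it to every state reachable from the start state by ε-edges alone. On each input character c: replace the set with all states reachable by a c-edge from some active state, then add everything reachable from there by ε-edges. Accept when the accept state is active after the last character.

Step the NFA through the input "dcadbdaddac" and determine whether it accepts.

Answer: REJECT

Derivation:
start: ε-closure({0}) = {0,2,3,4,8,10,12}
'd' @ 1: {5,6}
'c' @ 2: {}  — state set empty
rest 'adbdaddac' ignored (set empty)
final: {}; accept 1 not in set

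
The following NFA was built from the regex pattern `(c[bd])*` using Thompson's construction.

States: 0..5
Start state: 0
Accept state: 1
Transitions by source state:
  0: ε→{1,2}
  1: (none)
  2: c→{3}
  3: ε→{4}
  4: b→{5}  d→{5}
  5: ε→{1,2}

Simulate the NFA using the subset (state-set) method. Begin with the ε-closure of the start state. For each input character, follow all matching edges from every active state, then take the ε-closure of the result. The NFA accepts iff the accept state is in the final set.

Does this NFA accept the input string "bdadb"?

start: ε-closure({0}) = {0,1,2}
'b' @ 1: {}  — dead — no transitions
rest 'dadb' ignored (set empty)
final: {}; accept 1 not in set

Answer: REJECT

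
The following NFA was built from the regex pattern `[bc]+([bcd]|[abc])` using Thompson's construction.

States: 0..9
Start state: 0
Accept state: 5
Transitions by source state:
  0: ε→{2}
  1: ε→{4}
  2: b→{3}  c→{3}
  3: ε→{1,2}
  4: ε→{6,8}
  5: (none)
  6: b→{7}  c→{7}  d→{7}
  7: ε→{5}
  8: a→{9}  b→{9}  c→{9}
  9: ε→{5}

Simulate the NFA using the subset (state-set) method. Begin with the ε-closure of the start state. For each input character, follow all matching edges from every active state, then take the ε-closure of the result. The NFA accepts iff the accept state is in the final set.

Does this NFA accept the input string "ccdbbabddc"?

Answer: REJECT

Derivation:
start: ε-closure({0}) = {0,2}
'c' @ 1: {1,2,3,4,6,8}
'c' @ 2: {1,2,3,4,5,6,7,8,9}  (accept∈set)
'd' @ 3: {5,7}  (accept∈set)
'b' @ 4: {}  — state set empty
rest 'babddc' ignored (set empty)
end set {} — state 5 not in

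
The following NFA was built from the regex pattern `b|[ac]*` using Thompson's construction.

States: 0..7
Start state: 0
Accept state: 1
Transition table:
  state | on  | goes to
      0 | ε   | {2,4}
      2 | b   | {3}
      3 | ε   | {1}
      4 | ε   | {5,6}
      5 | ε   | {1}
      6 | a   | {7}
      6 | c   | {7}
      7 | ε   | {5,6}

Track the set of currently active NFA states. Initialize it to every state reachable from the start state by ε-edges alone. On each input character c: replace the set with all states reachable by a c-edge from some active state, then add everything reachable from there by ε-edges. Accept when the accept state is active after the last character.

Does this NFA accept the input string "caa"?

Answer: ACCEPT

Steps:
start: ε-closure({0}) = {0,1,2,4,5,6}
'c' @ 1: {1,5,6,7}  ✓accept
'a' @ 2: {1,5,6,7}  ✓accept
'a' @ 3: {1,5,6,7}  ✓accept
end set {1,5,6,7} — state 1 in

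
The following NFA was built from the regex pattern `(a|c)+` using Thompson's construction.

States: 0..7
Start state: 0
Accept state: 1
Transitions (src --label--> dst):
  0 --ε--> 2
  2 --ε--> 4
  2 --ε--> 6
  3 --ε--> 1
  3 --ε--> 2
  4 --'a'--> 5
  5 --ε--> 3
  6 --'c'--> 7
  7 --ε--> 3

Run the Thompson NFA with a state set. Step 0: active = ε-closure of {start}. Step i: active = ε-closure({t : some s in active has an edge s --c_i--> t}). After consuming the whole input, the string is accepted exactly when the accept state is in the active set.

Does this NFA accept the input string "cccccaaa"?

Answer: ACCEPT

Steps:
S₀ = ε-closure({0}) = {0,2,4,6}
'c' @ 1: {1,2,3,4,6,7}  ✓accept
'c' @ 2: {1,2,3,4,6,7}  ✓accept
'c' @ 3: {1,2,3,4,6,7}  ✓accept
'c' @ 4: {1,2,3,4,6,7}  ✓accept
'c' @ 5: {1,2,3,4,6,7}  ✓accept
'a' @ 6: {1,2,3,4,5,6}  ✓accept
'a' @ 7: {1,2,3,4,5,6}  ✓accept
'a' @ 8: {1,2,3,4,5,6}  ✓accept
final: {1,2,3,4,5,6}; accept 1 in set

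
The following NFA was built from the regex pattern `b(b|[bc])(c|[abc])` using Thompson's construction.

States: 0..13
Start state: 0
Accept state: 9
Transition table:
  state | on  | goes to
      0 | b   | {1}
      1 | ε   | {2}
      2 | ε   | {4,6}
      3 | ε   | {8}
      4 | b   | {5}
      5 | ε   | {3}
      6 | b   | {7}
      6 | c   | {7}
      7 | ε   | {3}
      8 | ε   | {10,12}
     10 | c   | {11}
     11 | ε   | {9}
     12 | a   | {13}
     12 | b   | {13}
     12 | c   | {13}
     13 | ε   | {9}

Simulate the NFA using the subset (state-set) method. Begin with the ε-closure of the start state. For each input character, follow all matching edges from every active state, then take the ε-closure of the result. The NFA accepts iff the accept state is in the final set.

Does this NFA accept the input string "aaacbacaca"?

initial (ε-close {0}): {0}
'a' @ 1: {}  — dead — no transitions
rest 'aacbacaca' ignored (set empty)
end set {} — state 9 not in

Answer: REJECT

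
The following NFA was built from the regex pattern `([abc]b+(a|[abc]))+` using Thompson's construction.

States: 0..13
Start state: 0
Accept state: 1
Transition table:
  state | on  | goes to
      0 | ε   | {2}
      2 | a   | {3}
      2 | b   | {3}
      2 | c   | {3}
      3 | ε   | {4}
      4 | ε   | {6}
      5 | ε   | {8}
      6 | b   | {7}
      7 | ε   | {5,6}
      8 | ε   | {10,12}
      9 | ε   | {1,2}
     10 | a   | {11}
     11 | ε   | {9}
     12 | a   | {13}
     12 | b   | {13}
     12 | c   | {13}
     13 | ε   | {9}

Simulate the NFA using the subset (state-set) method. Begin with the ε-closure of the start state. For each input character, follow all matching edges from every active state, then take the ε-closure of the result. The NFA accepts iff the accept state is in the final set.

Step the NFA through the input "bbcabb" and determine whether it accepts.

Answer: ACCEPT

Derivation:
S₀ = ε-closure({0}) = {0,2}
'b' @ 1: {3,4,6}
'b' @ 2: {5,6,7,8,10,12}
'c' @ 3: {1,2,9,13}  (accept∈set)
'a' @ 4: {3,4,6}
'b' @ 5: {5,6,7,8,10,12}
'b' @ 6: {1,2,5,6,7,8,9,10,12,13}  (accept∈set)
after full input: {1,2,5,6,7,8,9,10,12,13}  (accept=1 in)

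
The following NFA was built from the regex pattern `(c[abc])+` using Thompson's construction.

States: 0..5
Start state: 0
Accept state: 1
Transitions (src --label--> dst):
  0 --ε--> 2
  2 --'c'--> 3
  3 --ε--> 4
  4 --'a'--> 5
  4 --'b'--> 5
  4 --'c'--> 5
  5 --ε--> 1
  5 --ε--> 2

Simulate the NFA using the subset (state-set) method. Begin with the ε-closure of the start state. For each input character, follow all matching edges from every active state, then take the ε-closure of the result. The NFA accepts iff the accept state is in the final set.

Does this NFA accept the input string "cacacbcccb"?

start: ε-closure({0}) = {0,2}
'c' @ 1: {3,4}
'a' @ 2: {1,2,5}  ✓accept
'c' @ 3: {3,4}
'a' @ 4: {1,2,5}  ✓accept
'c' @ 5: {3,4}
'b' @ 6: {1,2,5}  ✓accept
'c' @ 7: {3,4}
'c' @ 8: {1,2,5}  ✓accept
'c' @ 9: {3,4}
'b' @ 10: {1,2,5}  ✓accept
final: {1,2,5}; accept 1 in set

Answer: ACCEPT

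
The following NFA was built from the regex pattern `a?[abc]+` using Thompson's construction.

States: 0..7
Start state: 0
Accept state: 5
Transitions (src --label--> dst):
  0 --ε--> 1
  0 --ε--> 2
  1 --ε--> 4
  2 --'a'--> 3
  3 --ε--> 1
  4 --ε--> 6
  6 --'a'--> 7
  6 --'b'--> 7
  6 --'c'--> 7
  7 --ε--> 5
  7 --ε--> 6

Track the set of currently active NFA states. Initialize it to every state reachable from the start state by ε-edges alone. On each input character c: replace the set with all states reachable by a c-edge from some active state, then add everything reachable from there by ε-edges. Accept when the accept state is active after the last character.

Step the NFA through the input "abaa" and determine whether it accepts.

S₀ = ε-closure({0}) = {0,1,2,4,6}
'a' @ 1: {1,3,4,5,6,7}  [accepting]
'b' @ 2: {5,6,7}  [accepting]
'a' @ 3: {5,6,7}  [accepting]
'a' @ 4: {5,6,7}  [accepting]
final: {5,6,7}; accept 5 in set

Answer: ACCEPT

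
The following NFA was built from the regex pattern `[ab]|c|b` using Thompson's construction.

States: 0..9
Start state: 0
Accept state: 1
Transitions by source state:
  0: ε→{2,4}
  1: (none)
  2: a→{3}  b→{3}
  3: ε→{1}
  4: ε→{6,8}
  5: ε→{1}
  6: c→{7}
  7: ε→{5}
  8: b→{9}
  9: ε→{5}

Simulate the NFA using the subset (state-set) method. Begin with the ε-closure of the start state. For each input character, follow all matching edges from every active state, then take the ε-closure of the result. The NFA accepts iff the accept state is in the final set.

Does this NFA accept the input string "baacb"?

Answer: REJECT

Trace:
initial (ε-close {0}): {0,2,4,6,8}
'b' @ 1: {1,3,5,9}  (accept∈set)
'a' @ 2: {}  — no active states
rest 'acb' ignored (set empty)
final: {}; accept 1 not in set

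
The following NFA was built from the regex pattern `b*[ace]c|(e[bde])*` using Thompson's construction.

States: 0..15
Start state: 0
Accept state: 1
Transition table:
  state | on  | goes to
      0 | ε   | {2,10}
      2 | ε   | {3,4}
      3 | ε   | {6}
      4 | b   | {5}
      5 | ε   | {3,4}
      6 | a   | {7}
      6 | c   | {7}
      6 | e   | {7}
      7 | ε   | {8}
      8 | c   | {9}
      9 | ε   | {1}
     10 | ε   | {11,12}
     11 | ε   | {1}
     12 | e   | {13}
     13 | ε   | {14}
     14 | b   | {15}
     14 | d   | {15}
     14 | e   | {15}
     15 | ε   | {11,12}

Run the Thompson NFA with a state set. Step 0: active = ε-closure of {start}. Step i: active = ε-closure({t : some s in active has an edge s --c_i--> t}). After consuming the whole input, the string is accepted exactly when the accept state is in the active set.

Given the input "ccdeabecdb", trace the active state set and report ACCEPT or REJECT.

start: ε-closure({0}) = {0,1,2,3,4,6,10,11,12}
'c' @ 1: {7,8}
'c' @ 2: {1,9}  [accepting]
'd' @ 3: {}  — no active states
rest 'eabecdb' ignored (set empty)
end set {} — state 1 not in

Answer: REJECT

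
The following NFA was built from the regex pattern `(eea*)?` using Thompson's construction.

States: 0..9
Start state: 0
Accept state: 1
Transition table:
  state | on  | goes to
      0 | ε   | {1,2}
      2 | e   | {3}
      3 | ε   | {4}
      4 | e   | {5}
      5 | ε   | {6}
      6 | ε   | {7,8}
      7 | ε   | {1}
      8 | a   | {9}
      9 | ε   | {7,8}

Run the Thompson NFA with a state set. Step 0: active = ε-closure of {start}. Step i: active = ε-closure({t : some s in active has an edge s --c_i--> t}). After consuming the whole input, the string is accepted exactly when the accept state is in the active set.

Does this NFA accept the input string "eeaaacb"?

Answer: REJECT

Steps:
S₀ = ε-closure({0}) = {0,1,2}
'e' @ 1: {3,4}
'e' @ 2: {1,5,6,7,8}  [accepting]
'a' @ 3: {1,7,8,9}  [accepting]
'a' @ 4: {1,7,8,9}  [accepting]
'a' @ 5: {1,7,8,9}  [accepting]
'c' @ 6: {}  — dead — no transitions
rest 'b' ignored (set empty)
final: {}; accept 1 not in set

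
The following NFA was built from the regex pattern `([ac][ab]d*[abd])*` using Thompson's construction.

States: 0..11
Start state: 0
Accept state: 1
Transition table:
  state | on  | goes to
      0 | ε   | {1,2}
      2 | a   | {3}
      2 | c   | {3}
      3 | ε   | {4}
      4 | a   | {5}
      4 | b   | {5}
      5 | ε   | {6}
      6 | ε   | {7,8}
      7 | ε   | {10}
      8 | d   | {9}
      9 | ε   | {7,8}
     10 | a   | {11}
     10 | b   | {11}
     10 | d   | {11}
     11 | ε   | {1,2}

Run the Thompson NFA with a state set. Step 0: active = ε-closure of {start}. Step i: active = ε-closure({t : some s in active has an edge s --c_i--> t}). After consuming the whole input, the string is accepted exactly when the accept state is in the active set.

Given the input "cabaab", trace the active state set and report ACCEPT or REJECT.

Answer: ACCEPT

Derivation:
initial (ε-close {0}): {0,1,2}
'c' @ 1: {3,4}
'a' @ 2: {5,6,7,8,10}
'b' @ 3: {1,2,11}  [accepting]
'a' @ 4: {3,4}
'a' @ 5: {5,6,7,8,10}
'b' @ 6: {1,2,11}  [accepting]
after full input: {1,2,11}  (accept=1 in)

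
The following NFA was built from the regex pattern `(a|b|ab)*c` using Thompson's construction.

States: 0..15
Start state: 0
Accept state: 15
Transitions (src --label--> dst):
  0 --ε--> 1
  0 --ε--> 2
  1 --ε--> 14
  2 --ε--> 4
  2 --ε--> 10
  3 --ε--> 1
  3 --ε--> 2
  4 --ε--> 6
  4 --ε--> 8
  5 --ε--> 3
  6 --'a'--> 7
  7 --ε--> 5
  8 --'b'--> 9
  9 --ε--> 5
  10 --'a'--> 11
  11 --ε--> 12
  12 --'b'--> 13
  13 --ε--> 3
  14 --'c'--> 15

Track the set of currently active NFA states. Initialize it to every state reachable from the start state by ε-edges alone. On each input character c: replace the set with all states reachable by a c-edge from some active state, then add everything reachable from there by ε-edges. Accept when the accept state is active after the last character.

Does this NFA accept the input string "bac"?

S₀ = ε-closure({0}) = {0,1,2,4,6,8,10,14}
'b' @ 1: {1,2,3,4,5,6,8,9,10,14}
'a' @ 2: {1,2,3,4,5,6,7,8,10,11,12,14}
'c' @ 3: {15}  [accepting]
after full input: {15}  (accept=15 in)

Answer: ACCEPT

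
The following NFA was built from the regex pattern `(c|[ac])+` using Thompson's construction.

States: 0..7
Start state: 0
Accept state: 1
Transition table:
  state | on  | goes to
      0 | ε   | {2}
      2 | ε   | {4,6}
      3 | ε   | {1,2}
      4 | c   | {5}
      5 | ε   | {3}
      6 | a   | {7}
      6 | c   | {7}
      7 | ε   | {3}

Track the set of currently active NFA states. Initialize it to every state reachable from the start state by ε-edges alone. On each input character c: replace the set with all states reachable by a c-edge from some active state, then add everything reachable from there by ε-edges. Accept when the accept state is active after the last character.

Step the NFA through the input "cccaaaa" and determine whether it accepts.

S₀ = ε-closure({0}) = {0,2,4,6}
'c' @ 1: {1,2,3,4,5,6,7}  ✓accept
'c' @ 2: {1,2,3,4,5,6,7}  ✓accept
'c' @ 3: {1,2,3,4,5,6,7}  ✓accept
'a' @ 4: {1,2,3,4,6,7}  ✓accept
'a' @ 5: {1,2,3,4,6,7}  ✓accept
'a' @ 6: {1,2,3,4,6,7}  ✓accept
'a' @ 7: {1,2,3,4,6,7}  ✓accept
after full input: {1,2,3,4,6,7}  (accept=1 in)

Answer: ACCEPT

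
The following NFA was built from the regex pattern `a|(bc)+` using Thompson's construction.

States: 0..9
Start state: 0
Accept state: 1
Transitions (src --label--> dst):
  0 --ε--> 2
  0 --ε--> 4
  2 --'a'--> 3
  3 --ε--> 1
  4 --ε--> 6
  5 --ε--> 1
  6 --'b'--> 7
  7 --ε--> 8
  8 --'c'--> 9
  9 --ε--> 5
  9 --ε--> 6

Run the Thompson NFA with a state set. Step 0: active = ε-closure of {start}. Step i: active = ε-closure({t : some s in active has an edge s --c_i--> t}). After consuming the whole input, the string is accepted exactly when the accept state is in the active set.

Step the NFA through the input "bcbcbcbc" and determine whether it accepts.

S₀ = ε-closure({0}) = {0,2,4,6}
'b' @ 1: {7,8}
'c' @ 2: {1,5,6,9}  (accept∈set)
'b' @ 3: {7,8}
'c' @ 4: {1,5,6,9}  (accept∈set)
'b' @ 5: {7,8}
'c' @ 6: {1,5,6,9}  (accept∈set)
'b' @ 7: {7,8}
'c' @ 8: {1,5,6,9}  (accept∈set)
final: {1,5,6,9}; accept 1 in set

Answer: ACCEPT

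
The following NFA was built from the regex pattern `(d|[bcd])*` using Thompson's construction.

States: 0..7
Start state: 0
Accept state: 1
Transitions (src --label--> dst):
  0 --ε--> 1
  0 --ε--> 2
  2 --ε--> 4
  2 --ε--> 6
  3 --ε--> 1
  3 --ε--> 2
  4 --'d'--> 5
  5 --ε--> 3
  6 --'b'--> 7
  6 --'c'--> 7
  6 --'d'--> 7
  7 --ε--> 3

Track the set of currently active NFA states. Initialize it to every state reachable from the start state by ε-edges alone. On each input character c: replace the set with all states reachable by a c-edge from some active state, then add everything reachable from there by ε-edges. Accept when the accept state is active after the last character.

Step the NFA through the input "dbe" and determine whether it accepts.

Answer: REJECT

Steps:
initial (ε-close {0}): {0,1,2,4,6}
'd' @ 1: {1,2,3,4,5,6,7}  (accept∈set)
'b' @ 2: {1,2,3,4,6,7}  (accept∈set)
'e' @ 3: {}  — state set empty
after full input: {}  (accept=1 not in)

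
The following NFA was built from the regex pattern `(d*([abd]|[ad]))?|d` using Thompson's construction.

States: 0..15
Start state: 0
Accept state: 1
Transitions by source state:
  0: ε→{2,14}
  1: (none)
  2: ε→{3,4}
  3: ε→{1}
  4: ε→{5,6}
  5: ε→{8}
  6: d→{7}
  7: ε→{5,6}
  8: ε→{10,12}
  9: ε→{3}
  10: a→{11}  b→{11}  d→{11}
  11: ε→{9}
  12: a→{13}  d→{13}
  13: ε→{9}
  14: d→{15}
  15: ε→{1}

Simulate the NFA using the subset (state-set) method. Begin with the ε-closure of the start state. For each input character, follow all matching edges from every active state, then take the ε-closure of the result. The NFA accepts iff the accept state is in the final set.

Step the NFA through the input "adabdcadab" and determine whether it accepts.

Answer: REJECT

Trace:
start: ε-closure({0}) = {0,1,2,3,4,5,6,8,10,12,14}
'a' @ 1: {1,3,9,11,13}  [accepting]
'd' @ 2: {}  — state set empty
rest 'abdcadab' ignored (set empty)
final: {}; accept 1 not in set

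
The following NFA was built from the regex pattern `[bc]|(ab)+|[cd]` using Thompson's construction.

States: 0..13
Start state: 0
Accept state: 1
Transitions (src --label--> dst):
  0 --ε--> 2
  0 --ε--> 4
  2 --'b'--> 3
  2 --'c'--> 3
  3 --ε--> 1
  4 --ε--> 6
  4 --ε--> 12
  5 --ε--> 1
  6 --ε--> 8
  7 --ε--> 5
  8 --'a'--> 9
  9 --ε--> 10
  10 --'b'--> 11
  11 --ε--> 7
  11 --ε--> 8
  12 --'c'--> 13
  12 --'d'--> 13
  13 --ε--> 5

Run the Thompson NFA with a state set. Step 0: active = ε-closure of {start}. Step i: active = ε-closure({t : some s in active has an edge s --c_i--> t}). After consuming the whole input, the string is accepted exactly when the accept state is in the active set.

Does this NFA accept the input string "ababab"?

Answer: ACCEPT

Steps:
initial (ε-close {0}): {0,2,4,6,8,12}
'a' @ 1: {9,10}
'b' @ 2: {1,5,7,8,11}  ✓accept
'a' @ 3: {9,10}
'b' @ 4: {1,5,7,8,11}  ✓accept
'a' @ 5: {9,10}
'b' @ 6: {1,5,7,8,11}  ✓accept
after full input: {1,5,7,8,11}  (accept=1 in)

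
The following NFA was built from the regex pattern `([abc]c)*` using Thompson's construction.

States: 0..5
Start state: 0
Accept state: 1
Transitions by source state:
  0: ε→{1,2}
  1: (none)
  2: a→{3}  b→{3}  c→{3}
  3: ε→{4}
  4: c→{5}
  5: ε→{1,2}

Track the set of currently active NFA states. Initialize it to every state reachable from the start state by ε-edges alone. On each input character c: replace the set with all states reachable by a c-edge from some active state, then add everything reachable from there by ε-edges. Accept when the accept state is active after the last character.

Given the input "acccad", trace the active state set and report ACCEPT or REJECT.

Answer: REJECT

Steps:
S₀ = ε-closure({0}) = {0,1,2}
'a' @ 1: {3,4}
'c' @ 2: {1,2,5}  (accept∈set)
'c' @ 3: {3,4}
'c' @ 4: {1,2,5}  (accept∈set)
'a' @ 5: {3,4}
'd' @ 6: {}  — state set empty
after full input: {}  (accept=1 not in)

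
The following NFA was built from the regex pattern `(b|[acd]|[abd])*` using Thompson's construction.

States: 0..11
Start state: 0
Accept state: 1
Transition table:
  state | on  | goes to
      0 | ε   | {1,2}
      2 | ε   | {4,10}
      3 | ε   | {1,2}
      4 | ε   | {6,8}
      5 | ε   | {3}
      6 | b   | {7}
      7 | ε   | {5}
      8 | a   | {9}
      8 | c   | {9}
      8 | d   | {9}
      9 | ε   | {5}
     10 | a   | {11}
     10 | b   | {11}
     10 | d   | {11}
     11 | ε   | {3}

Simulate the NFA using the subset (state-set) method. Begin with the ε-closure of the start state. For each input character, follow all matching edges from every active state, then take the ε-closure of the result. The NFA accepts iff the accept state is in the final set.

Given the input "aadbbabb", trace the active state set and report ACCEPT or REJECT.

Answer: ACCEPT

Steps:
start: ε-closure({0}) = {0,1,2,4,6,8,10}
'a' @ 1: {1,2,3,4,5,6,8,9,10,11}  ✓accept
'a' @ 2: {1,2,3,4,5,6,8,9,10,11}  ✓accept
'd' @ 3: {1,2,3,4,5,6,8,9,10,11}  ✓accept
'b' @ 4: {1,2,3,4,5,6,7,8,10,11}  ✓accept
'b' @ 5: {1,2,3,4,5,6,7,8,10,11}  ✓accept
'a' @ 6: {1,2,3,4,5,6,8,9,10,11}  ✓accept
'b' @ 7: {1,2,3,4,5,6,7,8,10,11}  ✓accept
'b' @ 8: {1,2,3,4,5,6,7,8,10,11}  ✓accept
final: {1,2,3,4,5,6,7,8,10,11}; accept 1 in set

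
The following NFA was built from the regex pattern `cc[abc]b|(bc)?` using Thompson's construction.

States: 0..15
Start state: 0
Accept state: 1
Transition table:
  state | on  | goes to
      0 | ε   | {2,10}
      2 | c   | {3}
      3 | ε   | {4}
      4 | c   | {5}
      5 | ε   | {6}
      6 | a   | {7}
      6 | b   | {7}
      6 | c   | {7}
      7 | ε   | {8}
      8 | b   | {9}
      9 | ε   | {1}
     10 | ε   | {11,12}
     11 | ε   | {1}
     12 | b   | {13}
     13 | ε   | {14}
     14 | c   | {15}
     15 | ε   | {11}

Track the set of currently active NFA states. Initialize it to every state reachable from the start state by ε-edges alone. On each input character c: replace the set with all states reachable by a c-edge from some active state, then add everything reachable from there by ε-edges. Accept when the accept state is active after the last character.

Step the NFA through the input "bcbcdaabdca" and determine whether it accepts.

Answer: REJECT

Trace:
initial (ε-close {0}): {0,1,2,10,11,12}
'b' @ 1: {13,14}
'c' @ 2: {1,11,15}  (accept∈set)
'b' @ 3: {}  — dead — no transitions
rest 'cdaabdca' ignored (set empty)
end set {} — state 1 not in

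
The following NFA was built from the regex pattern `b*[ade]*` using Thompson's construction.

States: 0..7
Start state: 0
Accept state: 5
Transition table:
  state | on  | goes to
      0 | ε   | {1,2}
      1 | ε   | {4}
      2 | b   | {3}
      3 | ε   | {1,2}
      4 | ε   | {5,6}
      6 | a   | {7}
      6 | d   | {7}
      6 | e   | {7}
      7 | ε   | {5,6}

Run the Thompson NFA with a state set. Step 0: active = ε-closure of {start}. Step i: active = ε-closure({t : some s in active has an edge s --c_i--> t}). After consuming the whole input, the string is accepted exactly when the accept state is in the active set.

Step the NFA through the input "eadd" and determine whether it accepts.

initial (ε-close {0}): {0,1,2,4,5,6}
'e' @ 1: {5,6,7}  [accepting]
'a' @ 2: {5,6,7}  [accepting]
'd' @ 3: {5,6,7}  [accepting]
'd' @ 4: {5,6,7}  [accepting]
end set {5,6,7} — state 5 in

Answer: ACCEPT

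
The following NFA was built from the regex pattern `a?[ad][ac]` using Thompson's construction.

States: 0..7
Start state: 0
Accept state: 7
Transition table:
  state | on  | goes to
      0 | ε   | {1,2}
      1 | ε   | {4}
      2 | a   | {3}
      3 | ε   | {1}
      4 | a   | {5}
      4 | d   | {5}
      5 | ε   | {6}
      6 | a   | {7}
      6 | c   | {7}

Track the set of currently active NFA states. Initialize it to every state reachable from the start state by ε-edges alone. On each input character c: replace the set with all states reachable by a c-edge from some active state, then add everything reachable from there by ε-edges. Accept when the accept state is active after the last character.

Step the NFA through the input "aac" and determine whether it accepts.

Answer: ACCEPT

Derivation:
S₀ = ε-closure({0}) = {0,1,2,4}
'a' @ 1: {1,3,4,5,6}
'a' @ 2: {5,6,7}  ✓accept
'c' @ 3: {7}  ✓accept
end set {7} — state 7 in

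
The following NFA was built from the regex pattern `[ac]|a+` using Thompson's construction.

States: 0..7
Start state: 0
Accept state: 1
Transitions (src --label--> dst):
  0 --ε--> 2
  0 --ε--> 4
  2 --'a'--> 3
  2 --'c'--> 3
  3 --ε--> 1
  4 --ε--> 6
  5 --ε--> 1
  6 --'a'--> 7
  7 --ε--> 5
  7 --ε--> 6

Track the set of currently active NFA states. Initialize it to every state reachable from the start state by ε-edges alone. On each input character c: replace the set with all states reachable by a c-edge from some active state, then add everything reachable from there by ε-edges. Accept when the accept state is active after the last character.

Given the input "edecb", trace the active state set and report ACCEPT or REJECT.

Answer: REJECT

Derivation:
initial (ε-close {0}): {0,2,4,6}
'e' @ 1: {}  — state set empty
rest 'decb' ignored (set empty)
end set {} — state 1 not in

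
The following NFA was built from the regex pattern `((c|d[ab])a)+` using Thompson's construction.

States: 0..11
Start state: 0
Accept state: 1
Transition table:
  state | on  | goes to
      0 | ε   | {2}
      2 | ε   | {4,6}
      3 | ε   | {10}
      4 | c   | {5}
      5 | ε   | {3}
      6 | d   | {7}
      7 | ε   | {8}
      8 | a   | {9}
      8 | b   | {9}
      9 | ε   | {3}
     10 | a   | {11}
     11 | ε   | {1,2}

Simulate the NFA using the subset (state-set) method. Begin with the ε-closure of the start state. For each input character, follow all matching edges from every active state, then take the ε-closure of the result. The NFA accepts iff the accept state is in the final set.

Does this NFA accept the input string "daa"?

start: ε-closure({0}) = {0,2,4,6}
'd' @ 1: {7,8}
'a' @ 2: {3,9,10}
'a' @ 3: {1,2,4,6,11}  ✓accept
after full input: {1,2,4,6,11}  (accept=1 in)

Answer: ACCEPT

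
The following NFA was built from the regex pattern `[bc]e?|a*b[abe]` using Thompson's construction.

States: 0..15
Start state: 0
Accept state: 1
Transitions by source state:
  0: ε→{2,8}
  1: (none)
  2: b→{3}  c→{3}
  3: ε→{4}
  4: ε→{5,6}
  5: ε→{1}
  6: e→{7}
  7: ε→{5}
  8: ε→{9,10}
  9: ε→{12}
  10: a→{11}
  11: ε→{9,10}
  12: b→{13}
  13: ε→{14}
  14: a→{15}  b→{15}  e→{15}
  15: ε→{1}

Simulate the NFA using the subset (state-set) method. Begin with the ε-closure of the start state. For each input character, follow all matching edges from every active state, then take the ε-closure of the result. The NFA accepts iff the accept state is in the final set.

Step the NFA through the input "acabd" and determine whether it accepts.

Answer: REJECT

Trace:
initial (ε-close {0}): {0,2,8,9,10,12}
'a' @ 1: {9,10,11,12}
'c' @ 2: {}  — dead — no transitions
rest 'abd' ignored (set empty)
end set {} — state 1 not in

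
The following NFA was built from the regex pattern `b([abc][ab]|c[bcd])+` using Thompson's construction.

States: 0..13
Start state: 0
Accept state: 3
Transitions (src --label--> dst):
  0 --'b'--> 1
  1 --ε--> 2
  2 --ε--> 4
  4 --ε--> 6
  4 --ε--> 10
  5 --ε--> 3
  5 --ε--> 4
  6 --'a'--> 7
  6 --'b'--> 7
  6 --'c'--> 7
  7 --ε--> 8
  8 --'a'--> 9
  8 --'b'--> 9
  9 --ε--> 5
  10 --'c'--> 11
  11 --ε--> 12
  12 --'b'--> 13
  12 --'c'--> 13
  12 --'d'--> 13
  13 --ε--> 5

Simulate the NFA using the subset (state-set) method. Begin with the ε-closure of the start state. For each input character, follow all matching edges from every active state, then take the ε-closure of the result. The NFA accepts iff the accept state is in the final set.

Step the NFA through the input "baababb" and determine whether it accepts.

Answer: ACCEPT

Derivation:
S₀ = ε-closure({0}) = {0}
'b' @ 1: {1,2,4,6,10}
'a' @ 2: {7,8}
'a' @ 3: {3,4,5,6,9,10}  (accept∈set)
'b' @ 4: {7,8}
'a' @ 5: {3,4,5,6,9,10}  (accept∈set)
'b' @ 6: {7,8}
'b' @ 7: {3,4,5,6,9,10}  (accept∈set)
end set {3,4,5,6,9,10} — state 3 in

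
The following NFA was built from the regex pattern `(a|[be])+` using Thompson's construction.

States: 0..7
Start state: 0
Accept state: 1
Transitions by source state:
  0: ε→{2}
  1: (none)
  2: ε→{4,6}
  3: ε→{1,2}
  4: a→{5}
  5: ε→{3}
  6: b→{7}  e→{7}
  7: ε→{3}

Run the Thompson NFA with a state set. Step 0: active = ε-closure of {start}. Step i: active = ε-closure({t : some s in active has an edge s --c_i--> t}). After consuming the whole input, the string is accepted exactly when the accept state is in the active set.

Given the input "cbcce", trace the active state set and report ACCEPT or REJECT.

initial (ε-close {0}): {0,2,4,6}
'c' @ 1: {}  — no active states
rest 'bcce' ignored (set empty)
after full input: {}  (accept=1 not in)

Answer: REJECT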